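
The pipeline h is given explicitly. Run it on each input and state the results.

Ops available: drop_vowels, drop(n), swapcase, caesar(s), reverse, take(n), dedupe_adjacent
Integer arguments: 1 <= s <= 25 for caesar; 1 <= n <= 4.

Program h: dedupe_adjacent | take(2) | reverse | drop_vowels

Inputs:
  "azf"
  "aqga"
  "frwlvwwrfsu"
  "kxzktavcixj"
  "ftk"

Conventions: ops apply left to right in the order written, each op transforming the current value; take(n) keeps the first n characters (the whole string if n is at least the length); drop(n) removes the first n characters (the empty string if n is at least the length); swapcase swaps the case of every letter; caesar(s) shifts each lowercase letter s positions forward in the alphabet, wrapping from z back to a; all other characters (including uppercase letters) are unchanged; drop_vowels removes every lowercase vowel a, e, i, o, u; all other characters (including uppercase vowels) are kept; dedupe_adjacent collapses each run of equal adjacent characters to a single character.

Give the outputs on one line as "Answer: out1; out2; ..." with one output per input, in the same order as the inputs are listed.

"z"; "q"; "rf"; "xk"; "tf"

Execution, op by op:
  "azf" -> "azf" -> "az" -> "za" -> "z"
  "aqga" -> "aqga" -> "aq" -> "qa" -> "q"
  "frwlvwwrfsu" -> "frwlvwrfsu" -> "fr" -> "rf" -> "rf"
  "kxzktavcixj" -> "kxzktavcixj" -> "kx" -> "xk" -> "xk"
  "ftk" -> "ftk" -> "ft" -> "tf" -> "tf"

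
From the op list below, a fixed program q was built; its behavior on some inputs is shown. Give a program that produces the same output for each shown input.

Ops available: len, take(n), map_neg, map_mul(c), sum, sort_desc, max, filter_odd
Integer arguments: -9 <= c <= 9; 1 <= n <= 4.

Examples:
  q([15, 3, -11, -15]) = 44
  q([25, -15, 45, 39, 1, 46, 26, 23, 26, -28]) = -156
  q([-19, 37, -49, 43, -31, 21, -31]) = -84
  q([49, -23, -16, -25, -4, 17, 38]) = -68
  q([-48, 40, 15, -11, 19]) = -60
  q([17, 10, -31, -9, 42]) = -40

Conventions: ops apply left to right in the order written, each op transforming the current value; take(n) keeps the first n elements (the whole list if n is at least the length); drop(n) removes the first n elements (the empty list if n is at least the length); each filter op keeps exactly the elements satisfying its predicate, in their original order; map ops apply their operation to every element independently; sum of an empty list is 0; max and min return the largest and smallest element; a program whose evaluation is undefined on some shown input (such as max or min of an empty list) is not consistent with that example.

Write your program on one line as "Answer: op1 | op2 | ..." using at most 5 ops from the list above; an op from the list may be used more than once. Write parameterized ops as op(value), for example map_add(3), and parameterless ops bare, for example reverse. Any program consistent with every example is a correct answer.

sort_desc | map_neg | take(3) | map_mul(4) | max

Check, running the answer program on each example:
  [15, 3, -11, -15] -> [15, 3, -11, -15] -> [-15, -3, 11, 15] -> [-15, -3, 11] -> [-60, -12, 44] -> 44
  [25, -15, 45, 39, 1, 46, 26, 23, 26, -28] -> [46, 45, 39, 26, 26, 25, 23, 1, -15, -28] -> [-46, -45, -39, -26, -26, -25, -23, -1, 15, 28] -> [-46, -45, -39] -> [-184, -180, -156] -> -156
  [-19, 37, -49, 43, -31, 21, -31] -> [43, 37, 21, -19, -31, -31, -49] -> [-43, -37, -21, 19, 31, 31, 49] -> [-43, -37, -21] -> [-172, -148, -84] -> -84
  [49, -23, -16, -25, -4, 17, 38] -> [49, 38, 17, -4, -16, -23, -25] -> [-49, -38, -17, 4, 16, 23, 25] -> [-49, -38, -17] -> [-196, -152, -68] -> -68
  [-48, 40, 15, -11, 19] -> [40, 19, 15, -11, -48] -> [-40, -19, -15, 11, 48] -> [-40, -19, -15] -> [-160, -76, -60] -> -60
  [17, 10, -31, -9, 42] -> [42, 17, 10, -9, -31] -> [-42, -17, -10, 9, 31] -> [-42, -17, -10] -> [-168, -68, -40] -> -40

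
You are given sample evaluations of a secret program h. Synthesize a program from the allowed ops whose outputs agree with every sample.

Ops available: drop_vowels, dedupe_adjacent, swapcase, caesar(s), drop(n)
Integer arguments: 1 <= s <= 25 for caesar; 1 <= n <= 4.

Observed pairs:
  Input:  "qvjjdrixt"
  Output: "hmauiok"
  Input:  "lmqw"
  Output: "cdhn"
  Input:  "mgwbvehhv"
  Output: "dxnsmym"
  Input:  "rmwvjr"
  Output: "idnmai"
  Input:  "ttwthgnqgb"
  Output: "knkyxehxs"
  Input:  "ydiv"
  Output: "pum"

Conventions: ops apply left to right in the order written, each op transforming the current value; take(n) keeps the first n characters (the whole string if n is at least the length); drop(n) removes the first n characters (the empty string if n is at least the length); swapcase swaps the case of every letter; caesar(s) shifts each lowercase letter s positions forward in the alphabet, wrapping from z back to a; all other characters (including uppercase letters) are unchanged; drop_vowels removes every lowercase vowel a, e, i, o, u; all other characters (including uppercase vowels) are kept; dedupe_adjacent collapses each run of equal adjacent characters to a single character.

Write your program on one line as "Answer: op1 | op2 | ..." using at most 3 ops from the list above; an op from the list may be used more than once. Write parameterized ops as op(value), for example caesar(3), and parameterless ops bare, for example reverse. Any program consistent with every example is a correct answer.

drop_vowels | dedupe_adjacent | caesar(17)

Check, running the answer program on each example:
  "qvjjdrixt" -> "qvjjdrxt" -> "qvjdrxt" -> "hmauiok"
  "lmqw" -> "lmqw" -> "lmqw" -> "cdhn"
  "mgwbvehhv" -> "mgwbvhhv" -> "mgwbvhv" -> "dxnsmym"
  "rmwvjr" -> "rmwvjr" -> "rmwvjr" -> "idnmai"
  "ttwthgnqgb" -> "ttwthgnqgb" -> "twthgnqgb" -> "knkyxehxs"
  "ydiv" -> "ydv" -> "ydv" -> "pum"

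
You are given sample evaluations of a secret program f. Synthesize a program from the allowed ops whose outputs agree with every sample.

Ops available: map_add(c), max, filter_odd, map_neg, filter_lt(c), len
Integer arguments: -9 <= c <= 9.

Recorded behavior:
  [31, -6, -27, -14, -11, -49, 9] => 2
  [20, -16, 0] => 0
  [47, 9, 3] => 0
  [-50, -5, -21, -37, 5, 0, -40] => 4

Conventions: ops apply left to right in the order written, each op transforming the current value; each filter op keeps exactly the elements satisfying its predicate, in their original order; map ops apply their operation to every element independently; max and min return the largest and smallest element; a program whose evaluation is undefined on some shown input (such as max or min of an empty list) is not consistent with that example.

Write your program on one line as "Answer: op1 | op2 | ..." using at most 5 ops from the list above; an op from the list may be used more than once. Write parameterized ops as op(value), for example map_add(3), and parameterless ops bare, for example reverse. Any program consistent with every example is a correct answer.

filter_lt(6) | map_add(2) | map_add(8) | filter_lt(-7) | len

Check, running the answer program on each example:
  [31, -6, -27, -14, -11, -49, 9] -> [-6, -27, -14, -11, -49] -> [-4, -25, -12, -9, -47] -> [4, -17, -4, -1, -39] -> [-17, -39] -> 2
  [20, -16, 0] -> [-16, 0] -> [-14, 2] -> [-6, 10] -> [] -> 0
  [47, 9, 3] -> [3] -> [5] -> [13] -> [] -> 0
  [-50, -5, -21, -37, 5, 0, -40] -> [-50, -5, -21, -37, 5, 0, -40] -> [-48, -3, -19, -35, 7, 2, -38] -> [-40, 5, -11, -27, 15, 10, -30] -> [-40, -11, -27, -30] -> 4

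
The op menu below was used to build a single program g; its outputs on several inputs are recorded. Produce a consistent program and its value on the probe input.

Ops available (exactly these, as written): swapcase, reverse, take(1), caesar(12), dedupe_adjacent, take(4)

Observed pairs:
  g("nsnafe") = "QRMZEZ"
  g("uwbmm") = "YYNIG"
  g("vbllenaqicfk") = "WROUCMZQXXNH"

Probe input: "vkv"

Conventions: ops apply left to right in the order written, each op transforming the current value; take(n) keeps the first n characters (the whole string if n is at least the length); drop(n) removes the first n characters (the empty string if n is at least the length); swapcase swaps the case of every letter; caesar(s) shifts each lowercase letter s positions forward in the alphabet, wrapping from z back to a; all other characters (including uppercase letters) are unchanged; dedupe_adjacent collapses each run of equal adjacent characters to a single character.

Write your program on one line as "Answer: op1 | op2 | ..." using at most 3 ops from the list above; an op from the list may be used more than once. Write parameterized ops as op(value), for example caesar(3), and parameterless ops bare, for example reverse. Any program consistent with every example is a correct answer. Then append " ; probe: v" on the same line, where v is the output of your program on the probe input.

caesar(12) | reverse | swapcase ; probe: "HWH"

Check, running the answer program on each example:
  "nsnafe" -> "zezmrq" -> "qrmzez" -> "QRMZEZ"
  "uwbmm" -> "ginyy" -> "yynig" -> "YYNIG"
  "vbllenaqicfk" -> "hnxxqzmcuorw" -> "wroucmzqxxnh" -> "WROUCMZQXXNH"
  probe: "vkv" -> "hwh" -> "hwh" -> "HWH"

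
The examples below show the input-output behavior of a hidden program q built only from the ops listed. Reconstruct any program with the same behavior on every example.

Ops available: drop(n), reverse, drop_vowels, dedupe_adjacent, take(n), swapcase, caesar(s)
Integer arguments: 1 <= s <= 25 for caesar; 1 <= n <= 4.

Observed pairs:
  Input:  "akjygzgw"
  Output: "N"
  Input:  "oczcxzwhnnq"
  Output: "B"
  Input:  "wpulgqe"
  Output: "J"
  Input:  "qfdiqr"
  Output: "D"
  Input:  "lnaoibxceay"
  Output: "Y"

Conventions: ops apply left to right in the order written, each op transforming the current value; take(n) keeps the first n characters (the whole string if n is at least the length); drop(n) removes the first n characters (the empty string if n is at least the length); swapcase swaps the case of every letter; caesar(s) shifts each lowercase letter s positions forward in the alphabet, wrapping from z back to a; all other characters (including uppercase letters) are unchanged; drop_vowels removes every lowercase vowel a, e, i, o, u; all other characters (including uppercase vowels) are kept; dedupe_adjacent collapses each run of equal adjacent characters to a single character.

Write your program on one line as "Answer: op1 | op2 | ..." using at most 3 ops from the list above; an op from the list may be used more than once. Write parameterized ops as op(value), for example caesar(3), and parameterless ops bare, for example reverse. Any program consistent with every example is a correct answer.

caesar(13) | take(1) | swapcase

Check, running the answer program on each example:
  "akjygzgw" -> "nxwltmtj" -> "n" -> "N"
  "oczcxzwhnnq" -> "bpmpkmjuaad" -> "b" -> "B"
  "wpulgqe" -> "jchytdr" -> "j" -> "J"
  "qfdiqr" -> "dsqvde" -> "d" -> "D"
  "lnaoibxceay" -> "yanbvokprnl" -> "y" -> "Y"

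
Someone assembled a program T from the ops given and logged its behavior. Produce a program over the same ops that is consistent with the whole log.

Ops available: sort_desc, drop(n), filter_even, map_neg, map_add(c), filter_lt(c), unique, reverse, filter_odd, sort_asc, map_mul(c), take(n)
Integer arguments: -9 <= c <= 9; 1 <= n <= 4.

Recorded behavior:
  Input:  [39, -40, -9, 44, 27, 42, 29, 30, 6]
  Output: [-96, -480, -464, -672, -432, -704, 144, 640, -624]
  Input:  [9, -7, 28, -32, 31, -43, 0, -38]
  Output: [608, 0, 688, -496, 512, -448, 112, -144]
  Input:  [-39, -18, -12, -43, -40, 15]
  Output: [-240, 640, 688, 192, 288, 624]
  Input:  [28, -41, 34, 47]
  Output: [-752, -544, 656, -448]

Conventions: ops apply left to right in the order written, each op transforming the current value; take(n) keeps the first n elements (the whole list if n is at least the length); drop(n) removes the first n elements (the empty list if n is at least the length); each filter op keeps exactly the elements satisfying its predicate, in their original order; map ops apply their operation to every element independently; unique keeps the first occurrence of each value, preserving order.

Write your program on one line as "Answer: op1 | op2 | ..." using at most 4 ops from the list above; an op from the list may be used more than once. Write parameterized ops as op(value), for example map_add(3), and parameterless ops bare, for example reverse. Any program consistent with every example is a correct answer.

map_mul(8) | reverse | map_neg | map_mul(2)

Check, running the answer program on each example:
  [39, -40, -9, 44, 27, 42, 29, 30, 6] -> [312, -320, -72, 352, 216, 336, 232, 240, 48] -> [48, 240, 232, 336, 216, 352, -72, -320, 312] -> [-48, -240, -232, -336, -216, -352, 72, 320, -312] -> [-96, -480, -464, -672, -432, -704, 144, 640, -624]
  [9, -7, 28, -32, 31, -43, 0, -38] -> [72, -56, 224, -256, 248, -344, 0, -304] -> [-304, 0, -344, 248, -256, 224, -56, 72] -> [304, 0, 344, -248, 256, -224, 56, -72] -> [608, 0, 688, -496, 512, -448, 112, -144]
  [-39, -18, -12, -43, -40, 15] -> [-312, -144, -96, -344, -320, 120] -> [120, -320, -344, -96, -144, -312] -> [-120, 320, 344, 96, 144, 312] -> [-240, 640, 688, 192, 288, 624]
  [28, -41, 34, 47] -> [224, -328, 272, 376] -> [376, 272, -328, 224] -> [-376, -272, 328, -224] -> [-752, -544, 656, -448]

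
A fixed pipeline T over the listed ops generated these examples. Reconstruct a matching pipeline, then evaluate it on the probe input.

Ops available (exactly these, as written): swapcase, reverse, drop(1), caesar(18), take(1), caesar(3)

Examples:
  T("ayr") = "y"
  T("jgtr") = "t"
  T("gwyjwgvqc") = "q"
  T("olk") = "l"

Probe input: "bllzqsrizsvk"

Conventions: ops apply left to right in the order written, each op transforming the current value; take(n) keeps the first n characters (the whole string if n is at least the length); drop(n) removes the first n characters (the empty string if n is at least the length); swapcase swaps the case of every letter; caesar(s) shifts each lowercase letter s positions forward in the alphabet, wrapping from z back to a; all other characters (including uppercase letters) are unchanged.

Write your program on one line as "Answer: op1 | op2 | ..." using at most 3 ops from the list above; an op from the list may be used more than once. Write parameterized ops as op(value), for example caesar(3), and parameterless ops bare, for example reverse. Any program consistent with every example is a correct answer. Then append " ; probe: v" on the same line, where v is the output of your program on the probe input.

reverse | drop(1) | take(1) ; probe: "v"

Check, running the answer program on each example:
  "ayr" -> "rya" -> "ya" -> "y"
  "jgtr" -> "rtgj" -> "tgj" -> "t"
  "gwyjwgvqc" -> "cqvgwjywg" -> "qvgwjywg" -> "q"
  "olk" -> "klo" -> "lo" -> "l"
  probe: "bllzqsrizsvk" -> "kvszirsqzllb" -> "vszirsqzllb" -> "v"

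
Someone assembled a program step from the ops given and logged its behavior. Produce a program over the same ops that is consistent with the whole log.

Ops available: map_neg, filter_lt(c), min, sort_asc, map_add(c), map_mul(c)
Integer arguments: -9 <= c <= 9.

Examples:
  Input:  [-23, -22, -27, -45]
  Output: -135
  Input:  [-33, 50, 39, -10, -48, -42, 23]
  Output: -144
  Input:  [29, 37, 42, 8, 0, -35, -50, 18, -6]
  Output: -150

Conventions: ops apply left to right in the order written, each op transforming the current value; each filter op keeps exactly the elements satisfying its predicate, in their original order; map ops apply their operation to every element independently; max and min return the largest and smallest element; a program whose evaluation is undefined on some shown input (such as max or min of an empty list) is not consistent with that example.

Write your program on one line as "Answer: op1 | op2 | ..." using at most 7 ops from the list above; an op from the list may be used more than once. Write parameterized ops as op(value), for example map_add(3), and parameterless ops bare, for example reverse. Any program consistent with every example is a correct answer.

sort_asc | map_neg | map_mul(3) | map_neg | filter_lt(-1) | min

Check, running the answer program on each example:
  [-23, -22, -27, -45] -> [-45, -27, -23, -22] -> [45, 27, 23, 22] -> [135, 81, 69, 66] -> [-135, -81, -69, -66] -> [-135, -81, -69, -66] -> -135
  [-33, 50, 39, -10, -48, -42, 23] -> [-48, -42, -33, -10, 23, 39, 50] -> [48, 42, 33, 10, -23, -39, -50] -> [144, 126, 99, 30, -69, -117, -150] -> [-144, -126, -99, -30, 69, 117, 150] -> [-144, -126, -99, -30] -> -144
  [29, 37, 42, 8, 0, -35, -50, 18, -6] -> [-50, -35, -6, 0, 8, 18, 29, 37, 42] -> [50, 35, 6, 0, -8, -18, -29, -37, -42] -> [150, 105, 18, 0, -24, -54, -87, -111, -126] -> [-150, -105, -18, 0, 24, 54, 87, 111, 126] -> [-150, -105, -18] -> -150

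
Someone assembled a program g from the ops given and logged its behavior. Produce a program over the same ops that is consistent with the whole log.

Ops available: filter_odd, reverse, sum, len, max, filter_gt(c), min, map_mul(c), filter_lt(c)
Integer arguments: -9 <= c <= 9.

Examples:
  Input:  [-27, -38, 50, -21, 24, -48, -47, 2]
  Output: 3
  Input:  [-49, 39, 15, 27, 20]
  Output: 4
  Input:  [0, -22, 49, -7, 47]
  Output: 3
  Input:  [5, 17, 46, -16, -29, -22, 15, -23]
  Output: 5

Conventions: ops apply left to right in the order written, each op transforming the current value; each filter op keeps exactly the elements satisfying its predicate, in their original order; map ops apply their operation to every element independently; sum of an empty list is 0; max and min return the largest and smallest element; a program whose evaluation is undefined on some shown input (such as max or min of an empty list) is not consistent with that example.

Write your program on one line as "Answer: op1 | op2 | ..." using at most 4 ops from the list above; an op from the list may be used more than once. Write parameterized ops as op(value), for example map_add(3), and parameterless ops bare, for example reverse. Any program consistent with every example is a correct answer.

map_mul(7) | reverse | filter_odd | len

Check, running the answer program on each example:
  [-27, -38, 50, -21, 24, -48, -47, 2] -> [-189, -266, 350, -147, 168, -336, -329, 14] -> [14, -329, -336, 168, -147, 350, -266, -189] -> [-329, -147, -189] -> 3
  [-49, 39, 15, 27, 20] -> [-343, 273, 105, 189, 140] -> [140, 189, 105, 273, -343] -> [189, 105, 273, -343] -> 4
  [0, -22, 49, -7, 47] -> [0, -154, 343, -49, 329] -> [329, -49, 343, -154, 0] -> [329, -49, 343] -> 3
  [5, 17, 46, -16, -29, -22, 15, -23] -> [35, 119, 322, -112, -203, -154, 105, -161] -> [-161, 105, -154, -203, -112, 322, 119, 35] -> [-161, 105, -203, 119, 35] -> 5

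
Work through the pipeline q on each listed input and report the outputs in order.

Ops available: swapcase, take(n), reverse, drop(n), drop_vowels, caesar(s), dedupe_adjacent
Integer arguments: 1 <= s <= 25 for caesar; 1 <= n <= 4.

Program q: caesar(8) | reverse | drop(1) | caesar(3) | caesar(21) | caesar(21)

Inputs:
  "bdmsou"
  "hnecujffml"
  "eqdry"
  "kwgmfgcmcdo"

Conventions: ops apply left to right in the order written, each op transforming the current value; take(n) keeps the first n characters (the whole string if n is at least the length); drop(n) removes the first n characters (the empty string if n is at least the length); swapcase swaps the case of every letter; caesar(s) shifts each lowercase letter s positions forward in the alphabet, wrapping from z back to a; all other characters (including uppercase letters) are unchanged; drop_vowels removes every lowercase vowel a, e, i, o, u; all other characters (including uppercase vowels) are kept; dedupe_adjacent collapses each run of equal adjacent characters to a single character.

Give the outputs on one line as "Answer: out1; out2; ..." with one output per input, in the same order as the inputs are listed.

"ptnec"; "nggkvdfoi"; "serf"; "edndhgnhxl"

Execution, op by op:
  "bdmsou" -> "jluawc" -> "cwaulj" -> "waulj" -> "zdxom" -> "uysjh" -> "ptnec"
  "hnecujffml" -> "pvmkcrnnut" -> "tunnrckmvp" -> "unnrckmvp" -> "xqqufnpys" -> "sllpaiktn" -> "nggkvdfoi"
  "eqdry" -> "mylzg" -> "gzlym" -> "zlym" -> "cobp" -> "xjwk" -> "serf"
  "kwgmfgcmcdo" -> "seounokuklw" -> "wlkukonuoes" -> "lkukonuoes" -> "onxnrqxrhv" -> "jisimlsmcq" -> "edndhgnhxl"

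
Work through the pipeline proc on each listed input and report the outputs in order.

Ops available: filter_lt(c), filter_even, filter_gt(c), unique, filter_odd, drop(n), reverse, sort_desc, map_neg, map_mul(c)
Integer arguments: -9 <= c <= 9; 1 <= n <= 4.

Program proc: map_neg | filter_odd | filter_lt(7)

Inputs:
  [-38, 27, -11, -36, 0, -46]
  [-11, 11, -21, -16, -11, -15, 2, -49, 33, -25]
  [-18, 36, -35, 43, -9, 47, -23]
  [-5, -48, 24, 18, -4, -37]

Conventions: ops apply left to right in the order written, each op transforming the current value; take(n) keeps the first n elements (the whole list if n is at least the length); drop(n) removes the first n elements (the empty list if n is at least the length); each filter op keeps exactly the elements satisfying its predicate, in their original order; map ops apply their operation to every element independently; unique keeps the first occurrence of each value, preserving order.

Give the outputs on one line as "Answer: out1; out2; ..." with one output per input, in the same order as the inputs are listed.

Execution, op by op:
  [-38, 27, -11, -36, 0, -46] -> [38, -27, 11, 36, 0, 46] -> [-27, 11] -> [-27]
  [-11, 11, -21, -16, -11, -15, 2, -49, 33, -25] -> [11, -11, 21, 16, 11, 15, -2, 49, -33, 25] -> [11, -11, 21, 11, 15, 49, -33, 25] -> [-11, -33]
  [-18, 36, -35, 43, -9, 47, -23] -> [18, -36, 35, -43, 9, -47, 23] -> [35, -43, 9, -47, 23] -> [-43, -47]
  [-5, -48, 24, 18, -4, -37] -> [5, 48, -24, -18, 4, 37] -> [5, 37] -> [5]

[-27]; [-11, -33]; [-43, -47]; [5]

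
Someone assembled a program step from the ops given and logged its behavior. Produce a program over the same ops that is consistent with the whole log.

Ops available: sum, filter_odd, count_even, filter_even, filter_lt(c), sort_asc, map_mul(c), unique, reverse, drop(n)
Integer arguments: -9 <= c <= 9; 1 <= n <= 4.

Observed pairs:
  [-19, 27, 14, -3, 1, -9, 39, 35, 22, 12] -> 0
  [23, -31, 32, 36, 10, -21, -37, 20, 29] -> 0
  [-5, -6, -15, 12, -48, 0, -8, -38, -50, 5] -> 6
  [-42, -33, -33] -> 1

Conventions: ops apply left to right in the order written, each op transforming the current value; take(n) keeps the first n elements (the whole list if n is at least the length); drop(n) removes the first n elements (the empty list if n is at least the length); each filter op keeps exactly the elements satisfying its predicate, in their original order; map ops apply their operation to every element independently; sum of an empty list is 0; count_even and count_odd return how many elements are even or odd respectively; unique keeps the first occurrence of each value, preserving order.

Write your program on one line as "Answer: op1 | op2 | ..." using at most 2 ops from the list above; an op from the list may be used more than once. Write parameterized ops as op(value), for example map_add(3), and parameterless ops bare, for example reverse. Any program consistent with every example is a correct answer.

filter_lt(9) | count_even

Check, running the answer program on each example:
  [-19, 27, 14, -3, 1, -9, 39, 35, 22, 12] -> [-19, -3, 1, -9] -> 0
  [23, -31, 32, 36, 10, -21, -37, 20, 29] -> [-31, -21, -37] -> 0
  [-5, -6, -15, 12, -48, 0, -8, -38, -50, 5] -> [-5, -6, -15, -48, 0, -8, -38, -50, 5] -> 6
  [-42, -33, -33] -> [-42, -33, -33] -> 1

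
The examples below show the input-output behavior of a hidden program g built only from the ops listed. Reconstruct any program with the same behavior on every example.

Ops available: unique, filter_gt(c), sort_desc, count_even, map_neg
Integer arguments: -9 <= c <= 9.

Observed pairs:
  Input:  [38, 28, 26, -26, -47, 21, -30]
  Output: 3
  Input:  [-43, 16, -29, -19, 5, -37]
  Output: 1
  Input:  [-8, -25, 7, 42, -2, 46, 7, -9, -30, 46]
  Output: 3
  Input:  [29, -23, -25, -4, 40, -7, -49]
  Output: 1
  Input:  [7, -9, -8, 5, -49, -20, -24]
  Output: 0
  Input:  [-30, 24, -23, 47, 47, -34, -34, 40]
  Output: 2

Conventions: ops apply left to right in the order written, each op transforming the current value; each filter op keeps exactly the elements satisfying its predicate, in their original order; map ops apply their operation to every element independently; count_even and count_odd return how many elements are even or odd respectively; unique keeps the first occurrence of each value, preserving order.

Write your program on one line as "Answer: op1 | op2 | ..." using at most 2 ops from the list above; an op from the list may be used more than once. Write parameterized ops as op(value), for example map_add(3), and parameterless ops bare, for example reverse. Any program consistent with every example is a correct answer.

filter_gt(-1) | count_even

Check, running the answer program on each example:
  [38, 28, 26, -26, -47, 21, -30] -> [38, 28, 26, 21] -> 3
  [-43, 16, -29, -19, 5, -37] -> [16, 5] -> 1
  [-8, -25, 7, 42, -2, 46, 7, -9, -30, 46] -> [7, 42, 46, 7, 46] -> 3
  [29, -23, -25, -4, 40, -7, -49] -> [29, 40] -> 1
  [7, -9, -8, 5, -49, -20, -24] -> [7, 5] -> 0
  [-30, 24, -23, 47, 47, -34, -34, 40] -> [24, 47, 47, 40] -> 2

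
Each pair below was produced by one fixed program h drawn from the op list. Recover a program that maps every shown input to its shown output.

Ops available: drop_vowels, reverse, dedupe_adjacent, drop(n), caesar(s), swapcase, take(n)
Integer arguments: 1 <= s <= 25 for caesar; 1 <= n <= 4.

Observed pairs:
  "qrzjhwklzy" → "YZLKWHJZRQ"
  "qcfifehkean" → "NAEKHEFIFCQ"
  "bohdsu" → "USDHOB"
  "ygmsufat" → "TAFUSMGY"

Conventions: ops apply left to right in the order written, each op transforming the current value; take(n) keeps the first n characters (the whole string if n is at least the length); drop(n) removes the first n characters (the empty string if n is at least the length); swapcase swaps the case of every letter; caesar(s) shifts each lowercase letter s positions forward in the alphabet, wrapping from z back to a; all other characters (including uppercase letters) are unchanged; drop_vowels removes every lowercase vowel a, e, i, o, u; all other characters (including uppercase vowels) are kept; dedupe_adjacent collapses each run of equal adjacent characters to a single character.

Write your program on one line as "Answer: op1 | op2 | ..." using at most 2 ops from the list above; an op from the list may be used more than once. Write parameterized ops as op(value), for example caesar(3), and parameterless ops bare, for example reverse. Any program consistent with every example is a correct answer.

reverse | swapcase

Check, running the answer program on each example:
  "qrzjhwklzy" -> "yzlkwhjzrq" -> "YZLKWHJZRQ"
  "qcfifehkean" -> "naekhefifcq" -> "NAEKHEFIFCQ"
  "bohdsu" -> "usdhob" -> "USDHOB"
  "ygmsufat" -> "tafusmgy" -> "TAFUSMGY"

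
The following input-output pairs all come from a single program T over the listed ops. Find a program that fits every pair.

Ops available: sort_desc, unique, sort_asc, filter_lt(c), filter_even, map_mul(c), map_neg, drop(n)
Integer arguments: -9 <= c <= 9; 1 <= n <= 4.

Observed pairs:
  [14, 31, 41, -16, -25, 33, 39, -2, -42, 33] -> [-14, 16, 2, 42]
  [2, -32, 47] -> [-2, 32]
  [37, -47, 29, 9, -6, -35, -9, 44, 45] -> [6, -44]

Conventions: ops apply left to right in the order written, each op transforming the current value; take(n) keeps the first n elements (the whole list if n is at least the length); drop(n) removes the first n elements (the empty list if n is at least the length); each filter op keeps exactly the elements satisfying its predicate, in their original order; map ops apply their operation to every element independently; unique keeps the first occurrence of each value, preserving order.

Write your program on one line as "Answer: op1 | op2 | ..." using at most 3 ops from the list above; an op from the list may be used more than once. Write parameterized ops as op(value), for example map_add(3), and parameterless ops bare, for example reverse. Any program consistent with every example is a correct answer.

filter_even | map_neg

Check, running the answer program on each example:
  [14, 31, 41, -16, -25, 33, 39, -2, -42, 33] -> [14, -16, -2, -42] -> [-14, 16, 2, 42]
  [2, -32, 47] -> [2, -32] -> [-2, 32]
  [37, -47, 29, 9, -6, -35, -9, 44, 45] -> [-6, 44] -> [6, -44]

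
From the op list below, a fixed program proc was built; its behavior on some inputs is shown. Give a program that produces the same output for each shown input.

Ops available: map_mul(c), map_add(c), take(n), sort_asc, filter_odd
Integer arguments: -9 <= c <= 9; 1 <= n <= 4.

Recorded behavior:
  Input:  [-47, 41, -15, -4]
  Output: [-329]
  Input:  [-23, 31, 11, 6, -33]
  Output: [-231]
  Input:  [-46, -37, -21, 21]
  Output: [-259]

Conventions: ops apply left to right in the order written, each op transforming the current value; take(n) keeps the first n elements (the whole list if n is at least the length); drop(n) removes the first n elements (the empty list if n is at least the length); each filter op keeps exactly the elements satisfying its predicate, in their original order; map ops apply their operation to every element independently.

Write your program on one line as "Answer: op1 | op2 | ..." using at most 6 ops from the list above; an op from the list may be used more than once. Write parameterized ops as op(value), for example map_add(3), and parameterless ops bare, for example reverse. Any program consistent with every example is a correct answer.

sort_asc | filter_odd | map_mul(-1) | take(1) | map_mul(-7)

Check, running the answer program on each example:
  [-47, 41, -15, -4] -> [-47, -15, -4, 41] -> [-47, -15, 41] -> [47, 15, -41] -> [47] -> [-329]
  [-23, 31, 11, 6, -33] -> [-33, -23, 6, 11, 31] -> [-33, -23, 11, 31] -> [33, 23, -11, -31] -> [33] -> [-231]
  [-46, -37, -21, 21] -> [-46, -37, -21, 21] -> [-37, -21, 21] -> [37, 21, -21] -> [37] -> [-259]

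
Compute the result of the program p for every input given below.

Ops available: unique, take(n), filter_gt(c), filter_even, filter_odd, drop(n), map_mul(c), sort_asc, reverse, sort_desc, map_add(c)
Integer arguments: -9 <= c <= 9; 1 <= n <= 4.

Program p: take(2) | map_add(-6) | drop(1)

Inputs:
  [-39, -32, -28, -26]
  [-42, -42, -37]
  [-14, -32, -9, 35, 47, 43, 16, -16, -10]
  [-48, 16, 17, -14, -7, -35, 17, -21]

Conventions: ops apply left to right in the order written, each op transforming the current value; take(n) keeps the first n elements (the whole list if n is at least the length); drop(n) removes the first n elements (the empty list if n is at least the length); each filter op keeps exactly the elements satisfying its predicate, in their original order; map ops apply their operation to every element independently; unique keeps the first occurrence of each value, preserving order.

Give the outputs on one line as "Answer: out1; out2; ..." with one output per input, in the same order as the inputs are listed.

[-38]; [-48]; [-38]; [10]

Execution, op by op:
  [-39, -32, -28, -26] -> [-39, -32] -> [-45, -38] -> [-38]
  [-42, -42, -37] -> [-42, -42] -> [-48, -48] -> [-48]
  [-14, -32, -9, 35, 47, 43, 16, -16, -10] -> [-14, -32] -> [-20, -38] -> [-38]
  [-48, 16, 17, -14, -7, -35, 17, -21] -> [-48, 16] -> [-54, 10] -> [10]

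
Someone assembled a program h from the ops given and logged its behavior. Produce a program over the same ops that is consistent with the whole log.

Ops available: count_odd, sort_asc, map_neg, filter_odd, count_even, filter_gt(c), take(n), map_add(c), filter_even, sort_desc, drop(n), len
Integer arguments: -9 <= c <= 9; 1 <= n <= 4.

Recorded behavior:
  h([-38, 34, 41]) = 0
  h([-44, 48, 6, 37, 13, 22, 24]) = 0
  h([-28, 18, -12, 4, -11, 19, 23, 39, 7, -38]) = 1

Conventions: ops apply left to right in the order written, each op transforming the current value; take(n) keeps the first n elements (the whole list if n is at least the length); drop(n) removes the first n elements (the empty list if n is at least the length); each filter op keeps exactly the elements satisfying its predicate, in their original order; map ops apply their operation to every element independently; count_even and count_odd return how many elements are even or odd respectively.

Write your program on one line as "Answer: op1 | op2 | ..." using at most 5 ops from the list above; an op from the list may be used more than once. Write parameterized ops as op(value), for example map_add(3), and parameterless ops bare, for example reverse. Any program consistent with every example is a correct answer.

sort_asc | map_neg | filter_gt(0) | count_odd

Check, running the answer program on each example:
  [-38, 34, 41] -> [-38, 34, 41] -> [38, -34, -41] -> [38] -> 0
  [-44, 48, 6, 37, 13, 22, 24] -> [-44, 6, 13, 22, 24, 37, 48] -> [44, -6, -13, -22, -24, -37, -48] -> [44] -> 0
  [-28, 18, -12, 4, -11, 19, 23, 39, 7, -38] -> [-38, -28, -12, -11, 4, 7, 18, 19, 23, 39] -> [38, 28, 12, 11, -4, -7, -18, -19, -23, -39] -> [38, 28, 12, 11] -> 1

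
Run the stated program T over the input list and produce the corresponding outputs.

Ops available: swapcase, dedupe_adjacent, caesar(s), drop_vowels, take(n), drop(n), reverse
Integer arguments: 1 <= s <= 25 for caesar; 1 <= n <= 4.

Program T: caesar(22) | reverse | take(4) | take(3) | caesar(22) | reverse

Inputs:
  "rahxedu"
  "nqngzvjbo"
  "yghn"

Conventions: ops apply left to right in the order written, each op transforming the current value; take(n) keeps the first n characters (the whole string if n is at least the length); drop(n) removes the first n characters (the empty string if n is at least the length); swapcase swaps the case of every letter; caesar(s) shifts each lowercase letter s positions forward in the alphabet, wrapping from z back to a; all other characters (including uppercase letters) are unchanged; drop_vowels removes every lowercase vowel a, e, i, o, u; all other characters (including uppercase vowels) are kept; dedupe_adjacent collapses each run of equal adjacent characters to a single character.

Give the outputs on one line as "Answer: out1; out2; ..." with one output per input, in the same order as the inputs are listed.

"wvm"; "btg"; "yzf"

Execution, op by op:
  "rahxedu" -> "nwdtazq" -> "qzatdwn" -> "qzat" -> "qza" -> "mvw" -> "wvm"
  "nqngzvjbo" -> "jmjcvrfxk" -> "kxfrvcjmj" -> "kxfr" -> "kxf" -> "gtb" -> "btg"
  "yghn" -> "ucdj" -> "jdcu" -> "jdcu" -> "jdc" -> "fzy" -> "yzf"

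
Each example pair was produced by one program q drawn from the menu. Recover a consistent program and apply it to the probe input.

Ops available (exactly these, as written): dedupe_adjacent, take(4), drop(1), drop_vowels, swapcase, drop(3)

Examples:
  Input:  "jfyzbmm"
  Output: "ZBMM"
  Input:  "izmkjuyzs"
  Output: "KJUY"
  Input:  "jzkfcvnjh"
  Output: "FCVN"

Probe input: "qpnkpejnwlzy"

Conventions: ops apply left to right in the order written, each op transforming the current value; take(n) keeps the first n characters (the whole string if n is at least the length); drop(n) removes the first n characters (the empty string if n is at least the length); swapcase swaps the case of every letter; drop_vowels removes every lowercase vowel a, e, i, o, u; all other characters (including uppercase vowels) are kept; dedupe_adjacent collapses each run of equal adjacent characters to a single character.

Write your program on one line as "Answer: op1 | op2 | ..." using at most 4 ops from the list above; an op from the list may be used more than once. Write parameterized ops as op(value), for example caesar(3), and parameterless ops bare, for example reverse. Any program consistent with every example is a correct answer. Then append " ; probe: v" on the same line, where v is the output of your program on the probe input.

swapcase | drop(3) | take(4) ; probe: "KPEJ"

Check, running the answer program on each example:
  "jfyzbmm" -> "JFYZBMM" -> "ZBMM" -> "ZBMM"
  "izmkjuyzs" -> "IZMKJUYZS" -> "KJUYZS" -> "KJUY"
  "jzkfcvnjh" -> "JZKFCVNJH" -> "FCVNJH" -> "FCVN"
  probe: "qpnkpejnwlzy" -> "QPNKPEJNWLZY" -> "KPEJNWLZY" -> "KPEJ"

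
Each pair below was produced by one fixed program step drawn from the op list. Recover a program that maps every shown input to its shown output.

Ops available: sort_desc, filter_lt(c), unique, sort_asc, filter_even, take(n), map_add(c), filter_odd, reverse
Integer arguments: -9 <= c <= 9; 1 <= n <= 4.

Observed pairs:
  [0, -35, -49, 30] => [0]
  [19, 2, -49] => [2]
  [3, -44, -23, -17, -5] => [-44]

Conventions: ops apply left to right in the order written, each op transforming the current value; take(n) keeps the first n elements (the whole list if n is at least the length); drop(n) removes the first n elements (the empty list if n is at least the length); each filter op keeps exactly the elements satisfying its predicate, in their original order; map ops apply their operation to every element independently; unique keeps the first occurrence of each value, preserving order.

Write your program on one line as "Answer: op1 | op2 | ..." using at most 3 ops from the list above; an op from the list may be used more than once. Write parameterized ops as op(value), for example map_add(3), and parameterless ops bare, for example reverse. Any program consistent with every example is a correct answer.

sort_asc | filter_lt(3) | filter_even

Check, running the answer program on each example:
  [0, -35, -49, 30] -> [-49, -35, 0, 30] -> [-49, -35, 0] -> [0]
  [19, 2, -49] -> [-49, 2, 19] -> [-49, 2] -> [2]
  [3, -44, -23, -17, -5] -> [-44, -23, -17, -5, 3] -> [-44, -23, -17, -5] -> [-44]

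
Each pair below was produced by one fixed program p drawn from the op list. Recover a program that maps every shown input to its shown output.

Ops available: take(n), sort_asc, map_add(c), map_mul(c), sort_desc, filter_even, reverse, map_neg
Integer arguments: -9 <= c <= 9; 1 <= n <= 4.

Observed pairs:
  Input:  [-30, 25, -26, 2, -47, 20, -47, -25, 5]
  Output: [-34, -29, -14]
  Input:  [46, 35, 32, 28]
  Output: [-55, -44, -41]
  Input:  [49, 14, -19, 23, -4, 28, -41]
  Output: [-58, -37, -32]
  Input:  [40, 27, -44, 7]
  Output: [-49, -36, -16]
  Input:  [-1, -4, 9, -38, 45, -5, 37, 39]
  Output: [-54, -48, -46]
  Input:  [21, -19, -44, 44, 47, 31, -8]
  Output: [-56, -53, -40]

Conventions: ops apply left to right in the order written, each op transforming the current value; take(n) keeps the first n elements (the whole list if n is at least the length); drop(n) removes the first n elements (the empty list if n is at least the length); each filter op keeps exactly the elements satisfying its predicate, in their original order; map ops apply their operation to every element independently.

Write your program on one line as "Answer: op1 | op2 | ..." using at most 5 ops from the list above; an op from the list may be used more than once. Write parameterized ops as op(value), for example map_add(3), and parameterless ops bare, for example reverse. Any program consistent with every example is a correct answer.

sort_desc | map_add(9) | take(3) | map_neg

Check, running the answer program on each example:
  [-30, 25, -26, 2, -47, 20, -47, -25, 5] -> [25, 20, 5, 2, -25, -26, -30, -47, -47] -> [34, 29, 14, 11, -16, -17, -21, -38, -38] -> [34, 29, 14] -> [-34, -29, -14]
  [46, 35, 32, 28] -> [46, 35, 32, 28] -> [55, 44, 41, 37] -> [55, 44, 41] -> [-55, -44, -41]
  [49, 14, -19, 23, -4, 28, -41] -> [49, 28, 23, 14, -4, -19, -41] -> [58, 37, 32, 23, 5, -10, -32] -> [58, 37, 32] -> [-58, -37, -32]
  [40, 27, -44, 7] -> [40, 27, 7, -44] -> [49, 36, 16, -35] -> [49, 36, 16] -> [-49, -36, -16]
  [-1, -4, 9, -38, 45, -5, 37, 39] -> [45, 39, 37, 9, -1, -4, -5, -38] -> [54, 48, 46, 18, 8, 5, 4, -29] -> [54, 48, 46] -> [-54, -48, -46]
  [21, -19, -44, 44, 47, 31, -8] -> [47, 44, 31, 21, -8, -19, -44] -> [56, 53, 40, 30, 1, -10, -35] -> [56, 53, 40] -> [-56, -53, -40]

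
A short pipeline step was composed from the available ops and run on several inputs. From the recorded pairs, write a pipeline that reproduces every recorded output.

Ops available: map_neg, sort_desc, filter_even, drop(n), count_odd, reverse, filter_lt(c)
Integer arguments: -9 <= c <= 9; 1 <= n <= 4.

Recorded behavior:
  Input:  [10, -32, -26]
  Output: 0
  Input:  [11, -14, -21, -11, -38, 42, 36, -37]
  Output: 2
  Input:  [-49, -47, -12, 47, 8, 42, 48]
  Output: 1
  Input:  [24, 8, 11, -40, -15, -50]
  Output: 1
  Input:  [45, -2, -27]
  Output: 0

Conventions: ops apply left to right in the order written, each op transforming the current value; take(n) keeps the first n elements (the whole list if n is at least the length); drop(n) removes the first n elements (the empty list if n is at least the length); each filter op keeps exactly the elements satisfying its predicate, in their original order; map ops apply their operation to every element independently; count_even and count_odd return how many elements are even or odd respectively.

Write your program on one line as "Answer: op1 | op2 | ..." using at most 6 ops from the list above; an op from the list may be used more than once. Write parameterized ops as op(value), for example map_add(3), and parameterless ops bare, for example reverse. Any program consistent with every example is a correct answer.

map_neg | sort_desc | drop(2) | map_neg | drop(1) | count_odd

Check, running the answer program on each example:
  [10, -32, -26] -> [-10, 32, 26] -> [32, 26, -10] -> [-10] -> [10] -> [] -> 0
  [11, -14, -21, -11, -38, 42, 36, -37] -> [-11, 14, 21, 11, 38, -42, -36, 37] -> [38, 37, 21, 14, 11, -11, -36, -42] -> [21, 14, 11, -11, -36, -42] -> [-21, -14, -11, 11, 36, 42] -> [-14, -11, 11, 36, 42] -> 2
  [-49, -47, -12, 47, 8, 42, 48] -> [49, 47, 12, -47, -8, -42, -48] -> [49, 47, 12, -8, -42, -47, -48] -> [12, -8, -42, -47, -48] -> [-12, 8, 42, 47, 48] -> [8, 42, 47, 48] -> 1
  [24, 8, 11, -40, -15, -50] -> [-24, -8, -11, 40, 15, 50] -> [50, 40, 15, -8, -11, -24] -> [15, -8, -11, -24] -> [-15, 8, 11, 24] -> [8, 11, 24] -> 1
  [45, -2, -27] -> [-45, 2, 27] -> [27, 2, -45] -> [-45] -> [45] -> [] -> 0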